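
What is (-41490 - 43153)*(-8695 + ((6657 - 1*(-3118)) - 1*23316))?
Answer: 1882121748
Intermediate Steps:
(-41490 - 43153)*(-8695 + ((6657 - 1*(-3118)) - 1*23316)) = -84643*(-8695 + ((6657 + 3118) - 23316)) = -84643*(-8695 + (9775 - 23316)) = -84643*(-8695 - 13541) = -84643*(-22236) = 1882121748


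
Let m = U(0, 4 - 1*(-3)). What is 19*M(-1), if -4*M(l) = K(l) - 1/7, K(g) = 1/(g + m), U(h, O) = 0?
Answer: 38/7 ≈ 5.4286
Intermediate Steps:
m = 0
K(g) = 1/g (K(g) = 1/(g + 0) = 1/g)
M(l) = 1/28 - 1/(4*l) (M(l) = -(1/l - 1/7)/4 = -(1/l - 1*⅐)/4 = -(1/l - ⅐)/4 = -(-⅐ + 1/l)/4 = 1/28 - 1/(4*l))
19*M(-1) = 19*((1/28)*(-7 - 1)/(-1)) = 19*((1/28)*(-1)*(-8)) = 19*(2/7) = 38/7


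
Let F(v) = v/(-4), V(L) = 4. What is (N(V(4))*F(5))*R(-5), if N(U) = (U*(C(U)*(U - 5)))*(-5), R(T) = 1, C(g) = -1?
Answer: 25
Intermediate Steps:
N(U) = -5*U*(5 - U) (N(U) = (U*(-(U - 5)))*(-5) = (U*(-(-5 + U)))*(-5) = (U*(5 - U))*(-5) = -5*U*(5 - U))
F(v) = -v/4 (F(v) = v*(-1/4) = -v/4)
(N(V(4))*F(5))*R(-5) = ((5*4*(-5 + 4))*(-1/4*5))*1 = ((5*4*(-1))*(-5/4))*1 = -20*(-5/4)*1 = 25*1 = 25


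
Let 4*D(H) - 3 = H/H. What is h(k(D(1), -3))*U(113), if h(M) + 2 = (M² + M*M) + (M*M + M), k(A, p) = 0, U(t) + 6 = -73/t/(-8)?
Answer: 5351/452 ≈ 11.839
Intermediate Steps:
D(H) = 1 (D(H) = ¾ + (H/H)/4 = ¾ + (¼)*1 = ¾ + ¼ = 1)
U(t) = -6 + 73/(8*t) (U(t) = -6 - 73/t/(-8) = -6 - 73/t*(-⅛) = -6 + 73/(8*t))
h(M) = -2 + M + 3*M² (h(M) = -2 + ((M² + M*M) + (M*M + M)) = -2 + ((M² + M²) + (M² + M)) = -2 + (2*M² + (M + M²)) = -2 + (M + 3*M²) = -2 + M + 3*M²)
h(k(D(1), -3))*U(113) = (-2 + 0 + 3*0²)*(-6 + (73/8)/113) = (-2 + 0 + 3*0)*(-6 + (73/8)*(1/113)) = (-2 + 0 + 0)*(-6 + 73/904) = -2*(-5351/904) = 5351/452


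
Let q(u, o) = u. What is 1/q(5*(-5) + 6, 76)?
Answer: -1/19 ≈ -0.052632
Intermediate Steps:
1/q(5*(-5) + 6, 76) = 1/(5*(-5) + 6) = 1/(-25 + 6) = 1/(-19) = -1/19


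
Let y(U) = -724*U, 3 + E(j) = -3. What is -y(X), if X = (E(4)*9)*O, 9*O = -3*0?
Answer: 0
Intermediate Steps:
E(j) = -6 (E(j) = -3 - 3 = -6)
O = 0 (O = (-3*0)/9 = (⅑)*0 = 0)
X = 0 (X = -6*9*0 = -54*0 = 0)
-y(X) = -(-724)*0 = -1*0 = 0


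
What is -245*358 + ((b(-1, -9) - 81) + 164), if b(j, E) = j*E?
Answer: -87618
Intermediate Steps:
b(j, E) = E*j
-245*358 + ((b(-1, -9) - 81) + 164) = -245*358 + ((-9*(-1) - 81) + 164) = -87710 + ((9 - 81) + 164) = -87710 + (-72 + 164) = -87710 + 92 = -87618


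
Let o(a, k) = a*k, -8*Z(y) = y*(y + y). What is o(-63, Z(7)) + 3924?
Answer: 18783/4 ≈ 4695.8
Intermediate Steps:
Z(y) = -y**2/4 (Z(y) = -y*(y + y)/8 = -y*2*y/8 = -y**2/4)
o(-63, Z(7)) + 3924 = -(-63)*7**2/4 + 3924 = -(-63)*49/4 + 3924 = -63*(-49/4) + 3924 = 3087/4 + 3924 = 18783/4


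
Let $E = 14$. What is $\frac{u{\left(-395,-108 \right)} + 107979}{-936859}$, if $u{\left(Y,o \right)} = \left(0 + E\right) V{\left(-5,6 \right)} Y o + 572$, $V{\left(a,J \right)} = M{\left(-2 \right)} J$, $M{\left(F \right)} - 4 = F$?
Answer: $- \frac{7275431}{936859} \approx -7.7658$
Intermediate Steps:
$M{\left(F \right)} = 4 + F$
$V{\left(a,J \right)} = 2 J$ ($V{\left(a,J \right)} = \left(4 - 2\right) J = 2 J$)
$u{\left(Y,o \right)} = 572 + 168 Y o$ ($u{\left(Y,o \right)} = \left(0 + 14\right) 2 \cdot 6 Y o + 572 = 14 \cdot 12 Y o + 572 = 168 Y o + 572 = 572 + 168 Y o$)
$\frac{u{\left(-395,-108 \right)} + 107979}{-936859} = \frac{\left(572 + 168 \left(-395\right) \left(-108\right)\right) + 107979}{-936859} = \left(\left(572 + 7166880\right) + 107979\right) \left(- \frac{1}{936859}\right) = \left(7167452 + 107979\right) \left(- \frac{1}{936859}\right) = 7275431 \left(- \frac{1}{936859}\right) = - \frac{7275431}{936859}$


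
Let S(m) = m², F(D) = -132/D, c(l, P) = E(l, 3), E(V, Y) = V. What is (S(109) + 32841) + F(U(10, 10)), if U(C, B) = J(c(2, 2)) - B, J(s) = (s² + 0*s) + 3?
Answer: 44766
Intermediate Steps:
c(l, P) = l
J(s) = 3 + s² (J(s) = (s² + 0) + 3 = s² + 3 = 3 + s²)
U(C, B) = 7 - B (U(C, B) = (3 + 2²) - B = (3 + 4) - B = 7 - B)
(S(109) + 32841) + F(U(10, 10)) = (109² + 32841) - 132/(7 - 1*10) = (11881 + 32841) - 132/(7 - 10) = 44722 - 132/(-3) = 44722 - 132*(-⅓) = 44722 + 44 = 44766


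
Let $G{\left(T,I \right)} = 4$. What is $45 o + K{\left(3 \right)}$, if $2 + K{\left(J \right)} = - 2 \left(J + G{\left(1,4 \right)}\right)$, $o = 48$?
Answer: $2144$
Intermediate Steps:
$K{\left(J \right)} = -10 - 2 J$ ($K{\left(J \right)} = -2 - 2 \left(J + 4\right) = -2 - 2 \left(4 + J\right) = -2 - \left(8 + 2 J\right) = -10 - 2 J$)
$45 o + K{\left(3 \right)} = 45 \cdot 48 - 16 = 2160 - 16 = 2144$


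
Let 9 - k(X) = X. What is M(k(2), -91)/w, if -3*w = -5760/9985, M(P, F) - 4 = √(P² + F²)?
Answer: 1997/96 + 13979*√170/384 ≈ 495.45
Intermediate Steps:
k(X) = 9 - X
M(P, F) = 4 + √(F² + P²) (M(P, F) = 4 + √(P² + F²) = 4 + √(F² + P²))
w = 384/1997 (w = -(-1920)/9985 = -⅓*(-1152/1997) = 384/1997 ≈ 0.19229)
M(k(2), -91)/w = (4 + √((-91)² + (9 - 1*2)²))/(384/1997) = (4 + √(8281 + (9 - 2)²))*(1997/384) = (4 + √(8281 + 7²))*(1997/384) = (4 + √(8281 + 49))*(1997/384) = (4 + √8330)*(1997/384) = (4 + 7*√170)*(1997/384) = 1997/96 + 13979*√170/384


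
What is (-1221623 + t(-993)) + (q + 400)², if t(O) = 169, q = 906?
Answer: 484182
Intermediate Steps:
(-1221623 + t(-993)) + (q + 400)² = (-1221623 + 169) + (906 + 400)² = -1221454 + 1306² = -1221454 + 1705636 = 484182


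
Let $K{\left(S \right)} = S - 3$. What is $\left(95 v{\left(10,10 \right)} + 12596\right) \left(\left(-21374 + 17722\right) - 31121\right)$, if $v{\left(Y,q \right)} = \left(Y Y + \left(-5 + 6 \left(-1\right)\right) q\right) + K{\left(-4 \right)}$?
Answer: $-381842313$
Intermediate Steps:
$K{\left(S \right)} = -3 + S$
$v{\left(Y,q \right)} = -7 + Y^{2} - 11 q$ ($v{\left(Y,q \right)} = \left(Y Y + \left(-5 + 6 \left(-1\right)\right) q\right) - 7 = \left(Y^{2} + \left(-5 - 6\right) q\right) - 7 = \left(Y^{2} - 11 q\right) - 7 = -7 + Y^{2} - 11 q$)
$\left(95 v{\left(10,10 \right)} + 12596\right) \left(\left(-21374 + 17722\right) - 31121\right) = \left(95 \left(-7 + 10^{2} - 110\right) + 12596\right) \left(\left(-21374 + 17722\right) - 31121\right) = \left(95 \left(-7 + 100 - 110\right) + 12596\right) \left(-3652 - 31121\right) = \left(95 \left(-17\right) + 12596\right) \left(-34773\right) = \left(-1615 + 12596\right) \left(-34773\right) = 10981 \left(-34773\right) = -381842313$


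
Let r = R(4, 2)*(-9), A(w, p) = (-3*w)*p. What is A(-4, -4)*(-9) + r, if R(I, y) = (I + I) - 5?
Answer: 405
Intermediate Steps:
R(I, y) = -5 + 2*I (R(I, y) = 2*I - 5 = -5 + 2*I)
A(w, p) = -3*p*w
r = -27 (r = (-5 + 2*4)*(-9) = (-5 + 8)*(-9) = 3*(-9) = -27)
A(-4, -4)*(-9) + r = -3*(-4)*(-4)*(-9) - 27 = -48*(-9) - 27 = 432 - 27 = 405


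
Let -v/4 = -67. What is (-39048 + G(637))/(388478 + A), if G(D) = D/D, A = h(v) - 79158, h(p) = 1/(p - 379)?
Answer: -4334217/34334519 ≈ -0.12624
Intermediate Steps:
v = 268 (v = -4*(-67) = 268)
h(p) = 1/(-379 + p)
A = -8786539/111 (A = 1/(-379 + 268) - 79158 = 1/(-111) - 79158 = -1/111 - 79158 = -8786539/111 ≈ -79158.)
G(D) = 1
(-39048 + G(637))/(388478 + A) = (-39048 + 1)/(388478 - 8786539/111) = -39047/34334519/111 = -39047*111/34334519 = -4334217/34334519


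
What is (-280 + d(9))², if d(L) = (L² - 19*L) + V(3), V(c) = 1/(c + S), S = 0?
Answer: 1229881/9 ≈ 1.3665e+5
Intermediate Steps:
V(c) = 1/c (V(c) = 1/(c + 0) = 1/c)
d(L) = ⅓ + L² - 19*L (d(L) = (L² - 19*L) + 1/3 = (L² - 19*L) + ⅓ = ⅓ + L² - 19*L)
(-280 + d(9))² = (-280 + (⅓ + 9² - 19*9))² = (-280 + (⅓ + 81 - 171))² = (-280 - 269/3)² = (-1109/3)² = 1229881/9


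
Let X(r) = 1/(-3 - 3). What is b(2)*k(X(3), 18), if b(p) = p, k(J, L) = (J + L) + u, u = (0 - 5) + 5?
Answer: 107/3 ≈ 35.667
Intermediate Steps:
u = 0 (u = -5 + 5 = 0)
X(r) = -1/6 (X(r) = 1/(-6) = -1/6)
k(J, L) = J + L (k(J, L) = (J + L) + 0 = J + L)
b(2)*k(X(3), 18) = 2*(-1/6 + 18) = 2*(107/6) = 107/3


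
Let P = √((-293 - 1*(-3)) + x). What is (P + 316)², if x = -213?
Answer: (316 + I*√503)² ≈ 99353.0 + 14174.0*I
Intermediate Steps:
P = I*√503 (P = √((-293 - 1*(-3)) - 213) = √((-293 + 3) - 213) = √(-290 - 213) = √(-503) = I*√503 ≈ 22.428*I)
(P + 316)² = (I*√503 + 316)² = (316 + I*√503)²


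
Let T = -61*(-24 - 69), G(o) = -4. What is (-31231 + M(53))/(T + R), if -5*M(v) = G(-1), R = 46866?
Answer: -156151/262695 ≈ -0.59442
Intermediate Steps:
M(v) = ⅘ (M(v) = -⅕*(-4) = ⅘)
T = 5673 (T = -61*(-93) = 5673)
(-31231 + M(53))/(T + R) = (-31231 + ⅘)/(5673 + 46866) = -156151/5/52539 = -156151/5*1/52539 = -156151/262695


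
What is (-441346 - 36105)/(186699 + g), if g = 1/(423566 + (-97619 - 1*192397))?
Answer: -63763581050/24933651451 ≈ -2.5573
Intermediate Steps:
g = 1/133550 (g = 1/(423566 + (-97619 - 192397)) = 1/(423566 - 290016) = 1/133550 ≈ 7.4878e-6)
(-441346 - 36105)/(186699 + g) = (-441346 - 36105)/(186699 + 1/133550) = -477451/24933651451/133550 = -477451*133550/24933651451 = -63763581050/24933651451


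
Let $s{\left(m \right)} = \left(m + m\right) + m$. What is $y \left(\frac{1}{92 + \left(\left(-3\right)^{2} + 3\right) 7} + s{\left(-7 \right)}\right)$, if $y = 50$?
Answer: $- \frac{92375}{88} \approx -1049.7$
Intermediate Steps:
$s{\left(m \right)} = 3 m$ ($s{\left(m \right)} = 2 m + m = 3 m$)
$y \left(\frac{1}{92 + \left(\left(-3\right)^{2} + 3\right) 7} + s{\left(-7 \right)}\right) = 50 \left(\frac{1}{92 + \left(\left(-3\right)^{2} + 3\right) 7} + 3 \left(-7\right)\right) = 50 \left(\frac{1}{92 + \left(9 + 3\right) 7} - 21\right) = 50 \left(\frac{1}{92 + 12 \cdot 7} - 21\right) = 50 \left(\frac{1}{92 + 84} - 21\right) = 50 \left(\frac{1}{176} - 21\right) = 50 \left(- \frac{3695}{176}\right) = - \frac{92375}{88}$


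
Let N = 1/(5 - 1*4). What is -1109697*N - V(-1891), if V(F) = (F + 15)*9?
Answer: -1092813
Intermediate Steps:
V(F) = 135 + 9*F (V(F) = (15 + F)*9 = 135 + 9*F)
N = 1 (N = 1/(5 - 4) = 1/1 = 1)
-1109697*N - V(-1891) = -1109697*1 - (135 + 9*(-1891)) = -1109697 - (135 - 17019) = -1109697 - 1*(-16884) = -1109697 + 16884 = -1092813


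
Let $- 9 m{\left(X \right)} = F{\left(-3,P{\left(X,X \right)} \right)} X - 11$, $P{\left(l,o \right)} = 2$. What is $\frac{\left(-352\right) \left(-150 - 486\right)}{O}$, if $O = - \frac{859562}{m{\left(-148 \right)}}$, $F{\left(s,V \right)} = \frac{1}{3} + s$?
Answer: $\frac{3904192}{351639} \approx 11.103$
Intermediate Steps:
$F{\left(s,V \right)} = \frac{1}{3} + s$
$m{\left(X \right)} = \frac{11}{9} + \frac{8 X}{27}$ ($m{\left(X \right)} = - \frac{\left(\frac{1}{3} - 3\right) X - 11}{9} = - \frac{- \frac{8 X}{3} - 11}{9} = - \frac{-11 - \frac{8 X}{3}}{9} = \frac{11}{9} + \frac{8 X}{27}$)
$O = \frac{23208174}{1151}$ ($O = - \frac{859562}{\frac{11}{9} + \frac{8}{27} \left(-148\right)} = - \frac{859562}{\frac{11}{9} - \frac{1184}{27}} = - \frac{859562}{- \frac{1151}{27}} = \left(-859562\right) \left(- \frac{27}{1151}\right) = \frac{23208174}{1151} \approx 20164.0$)
$\frac{\left(-352\right) \left(-150 - 486\right)}{O} = \frac{\left(-352\right) \left(-150 - 486\right)}{\frac{23208174}{1151}} = \left(-352\right) \left(-636\right) \frac{1151}{23208174} = 223872 \cdot \frac{1151}{23208174} = \frac{3904192}{351639}$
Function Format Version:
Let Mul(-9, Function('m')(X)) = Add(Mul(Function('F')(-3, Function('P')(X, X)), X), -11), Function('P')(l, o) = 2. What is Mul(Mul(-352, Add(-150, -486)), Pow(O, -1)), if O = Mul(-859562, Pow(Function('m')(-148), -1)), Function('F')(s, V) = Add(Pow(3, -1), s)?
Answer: Rational(3904192, 351639) ≈ 11.103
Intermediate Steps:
Function('F')(s, V) = Add(Rational(1, 3), s)
Function('m')(X) = Add(Rational(11, 9), Mul(Rational(8, 27), X)) (Function('m')(X) = Mul(Rational(-1, 9), Add(Mul(Add(Rational(1, 3), -3), X), -11)) = Mul(Rational(-1, 9), Add(Mul(Rational(-8, 3), X), -11)) = Mul(Rational(-1, 9), Add(-11, Mul(Rational(-8, 3), X))) = Add(Rational(11, 9), Mul(Rational(8, 27), X)))
O = Rational(23208174, 1151) (O = Mul(-859562, Pow(Add(Rational(11, 9), Mul(Rational(8, 27), -148)), -1)) = Mul(-859562, Pow(Add(Rational(11, 9), Rational(-1184, 27)), -1)) = Mul(-859562, Pow(Rational(-1151, 27), -1)) = Mul(-859562, Rational(-27, 1151)) = Rational(23208174, 1151) ≈ 20164.)
Mul(Mul(-352, Add(-150, -486)), Pow(O, -1)) = Mul(Mul(-352, Add(-150, -486)), Pow(Rational(23208174, 1151), -1)) = Mul(Mul(-352, -636), Rational(1151, 23208174)) = Mul(223872, Rational(1151, 23208174)) = Rational(3904192, 351639)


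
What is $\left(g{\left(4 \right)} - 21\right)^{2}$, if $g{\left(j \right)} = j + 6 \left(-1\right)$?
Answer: $529$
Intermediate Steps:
$g{\left(j \right)} = -6 + j$ ($g{\left(j \right)} = j - 6 = -6 + j$)
$\left(g{\left(4 \right)} - 21\right)^{2} = \left(\left(-6 + 4\right) - 21\right)^{2} = \left(-2 - 21\right)^{2} = \left(-23\right)^{2} = 529$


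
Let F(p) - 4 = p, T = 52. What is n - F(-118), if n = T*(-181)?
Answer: -9298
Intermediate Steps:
F(p) = 4 + p
n = -9412 (n = 52*(-181) = -9412)
n - F(-118) = -9412 - (4 - 118) = -9412 - 1*(-114) = -9412 + 114 = -9298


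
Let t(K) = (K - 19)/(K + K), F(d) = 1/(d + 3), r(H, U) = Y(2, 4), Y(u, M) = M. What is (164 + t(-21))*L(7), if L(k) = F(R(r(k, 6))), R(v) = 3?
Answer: 1732/63 ≈ 27.492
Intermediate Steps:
r(H, U) = 4
F(d) = 1/(3 + d)
L(k) = 1/6 (L(k) = 1/(3 + 3) = 1/6)
t(K) = (-19 + K)/(2*K) (t(K) = (-19 + K)/((2*K)) = (-19 + K)*(1/(2*K)) = (-19 + K)/(2*K))
(164 + t(-21))*L(7) = (164 + (1/2)*(-19 - 21)/(-21))*(1/6) = (164 + (1/2)*(-1/21)*(-40))*(1/6) = (164 + 20/21)*(1/6) = (3464/21)*(1/6) = 1732/63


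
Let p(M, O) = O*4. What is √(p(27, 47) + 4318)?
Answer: √4506 ≈ 67.127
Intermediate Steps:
p(M, O) = 4*O
√(p(27, 47) + 4318) = √(4*47 + 4318) = √(188 + 4318) = √4506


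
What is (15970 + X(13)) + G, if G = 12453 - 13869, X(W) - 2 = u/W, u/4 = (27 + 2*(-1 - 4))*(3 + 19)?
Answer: 190724/13 ≈ 14671.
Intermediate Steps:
u = 1496 (u = 4*((27 + 2*(-1 - 4))*(3 + 19)) = 4*((27 + 2*(-5))*22) = 4*((27 - 10)*22) = 4*(17*22) = 4*374 = 1496)
X(W) = 2 + 1496/W
G = -1416
(15970 + X(13)) + G = (15970 + (2 + 1496/13)) - 1416 = (15970 + 1522/13) - 1416 = 209132/13 - 1416 = 190724/13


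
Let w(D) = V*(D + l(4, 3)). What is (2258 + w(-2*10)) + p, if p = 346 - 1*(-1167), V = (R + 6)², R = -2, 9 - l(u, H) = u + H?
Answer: 3483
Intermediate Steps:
l(u, H) = 9 - H - u (l(u, H) = 9 - (u + H) = 9 - (H + u) = 9 + (-H - u) = 9 - H - u)
V = 16 (V = (-2 + 6)² = 4² = 16)
p = 1513 (p = 346 + 1167 = 1513)
w(D) = 32 + 16*D (w(D) = 16*(D + (9 - 1*3 - 1*4)) = 16*(D + (9 - 3 - 4)) = 16*(D + 2) = 16*(2 + D) = 32 + 16*D)
(2258 + w(-2*10)) + p = (2258 + (32 + 16*(-2*10))) + 1513 = (2258 + (32 + 16*(-20))) + 1513 = (2258 + (32 - 320)) + 1513 = (2258 - 288) + 1513 = 1970 + 1513 = 3483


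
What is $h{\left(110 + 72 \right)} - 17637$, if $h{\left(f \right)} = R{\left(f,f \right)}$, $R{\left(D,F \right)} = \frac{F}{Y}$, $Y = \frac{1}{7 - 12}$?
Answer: $-18547$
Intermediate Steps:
$Y = - \frac{1}{5}$ ($Y = \frac{1}{-5} = - \frac{1}{5} \approx -0.2$)
$R{\left(D,F \right)} = - 5 F$ ($R{\left(D,F \right)} = \frac{F}{- \frac{1}{5}} = F \left(-5\right) = - 5 F$)
$h{\left(f \right)} = - 5 f$
$h{\left(110 + 72 \right)} - 17637 = - 5 \left(110 + 72\right) - 17637 = \left(-5\right) 182 - 17637 = -910 - 17637 = -18547$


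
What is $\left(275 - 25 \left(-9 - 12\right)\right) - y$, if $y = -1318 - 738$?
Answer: $2856$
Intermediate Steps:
$y = -2056$
$\left(275 - 25 \left(-9 - 12\right)\right) - y = \left(275 - 25 \left(-9 - 12\right)\right) - -2056 = \left(275 - -525\right) + 2056 = \left(275 + 525\right) + 2056 = 800 + 2056 = 2856$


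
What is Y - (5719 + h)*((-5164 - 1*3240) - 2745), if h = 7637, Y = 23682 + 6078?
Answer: 148935804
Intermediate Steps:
Y = 29760
Y - (5719 + h)*((-5164 - 1*3240) - 2745) = 29760 - (5719 + 7637)*((-5164 - 1*3240) - 2745) = 29760 - 13356*((-5164 - 3240) - 2745) = 29760 - 13356*(-8404 - 2745) = 29760 - 13356*(-11149) = 29760 - 1*(-148906044) = 29760 + 148906044 = 148935804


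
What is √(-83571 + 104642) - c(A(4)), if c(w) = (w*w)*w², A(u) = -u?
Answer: -256 + √21071 ≈ -110.84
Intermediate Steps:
c(w) = w⁴ (c(w) = w²*w² = w⁴)
√(-83571 + 104642) - c(A(4)) = √(-83571 + 104642) - (-1*4)⁴ = √21071 - 1*(-4)⁴ = √21071 - 1*256 = √21071 - 256 = -256 + √21071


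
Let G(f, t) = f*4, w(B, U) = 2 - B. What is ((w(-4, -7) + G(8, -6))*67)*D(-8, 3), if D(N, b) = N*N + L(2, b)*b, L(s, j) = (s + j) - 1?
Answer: 193496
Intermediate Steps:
L(s, j) = -1 + j + s (L(s, j) = (j + s) - 1 = -1 + j + s)
D(N, b) = N**2 + b*(1 + b) (D(N, b) = N*N + (-1 + b + 2)*b = N**2 + (1 + b)*b = N**2 + b*(1 + b))
G(f, t) = 4*f
((w(-4, -7) + G(8, -6))*67)*D(-8, 3) = (((2 - 1*(-4)) + 4*8)*67)*((-8)**2 + 3*(1 + 3)) = (((2 + 4) + 32)*67)*(64 + 3*4) = ((6 + 32)*67)*(64 + 12) = (38*67)*76 = 2546*76 = 193496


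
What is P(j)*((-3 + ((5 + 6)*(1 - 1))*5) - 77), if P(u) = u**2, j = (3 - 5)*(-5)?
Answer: -8000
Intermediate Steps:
j = 10 (j = -2*(-5) = 10)
P(j)*((-3 + ((5 + 6)*(1 - 1))*5) - 77) = 10**2*((-3 + ((5 + 6)*(1 - 1))*5) - 77) = 100*((-3 + (11*0)*5) - 77) = 100*((-3 + 0*5) - 77) = 100*((-3 + 0) - 77) = 100*(-3 - 77) = 100*(-80) = -8000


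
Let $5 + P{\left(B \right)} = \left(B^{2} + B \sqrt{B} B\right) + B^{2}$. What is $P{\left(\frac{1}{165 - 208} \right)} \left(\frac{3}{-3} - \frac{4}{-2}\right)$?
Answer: $- \frac{9243}{1849} + \frac{i \sqrt{43}}{79507} \approx -4.9989 + 8.2476 \cdot 10^{-5} i$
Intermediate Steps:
$P{\left(B \right)} = -5 + B^{\frac{5}{2}} + 2 B^{2}$ ($P{\left(B \right)} = -5 + \left(\left(B^{2} + B \sqrt{B} B\right) + B^{2}\right) = -5 + \left(\left(B^{2} + B^{\frac{3}{2}} B\right) + B^{2}\right) = -5 + \left(\left(B^{2} + B^{\frac{5}{2}}\right) + B^{2}\right) = -5 + \left(B^{\frac{5}{2}} + 2 B^{2}\right) = -5 + B^{\frac{5}{2}} + 2 B^{2}$)
$P{\left(\frac{1}{165 - 208} \right)} \left(\frac{3}{-3} - \frac{4}{-2}\right) = \left(-5 + \left(\frac{1}{165 - 208}\right)^{\frac{5}{2}} + 2 \left(\frac{1}{165 - 208}\right)^{2}\right) \left(\frac{3}{-3} - \frac{4}{-2}\right) = \left(-5 + \left(\frac{1}{-43}\right)^{\frac{5}{2}} + 2 \left(\frac{1}{-43}\right)^{2}\right) \left(3 \left(- \frac{1}{3}\right) - -2\right) = \left(-5 + \left(- \frac{1}{43}\right)^{\frac{5}{2}} + 2 \left(- \frac{1}{43}\right)^{2}\right) \left(-1 + 2\right) = \left(-5 + \frac{i \sqrt{43}}{79507} + 2 \cdot \frac{1}{1849}\right) 1 = \left(-5 + \frac{i \sqrt{43}}{79507} + \frac{2}{1849}\right) 1 = \left(- \frac{9243}{1849} + \frac{i \sqrt{43}}{79507}\right) 1 = - \frac{9243}{1849} + \frac{i \sqrt{43}}{79507}$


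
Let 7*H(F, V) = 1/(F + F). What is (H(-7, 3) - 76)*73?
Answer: -543777/98 ≈ -5548.7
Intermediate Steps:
H(F, V) = 1/(14*F) (H(F, V) = 1/(7*(F + F)) = 1/(7*((2*F))) = (1/(2*F))/7 = 1/(14*F))
(H(-7, 3) - 76)*73 = ((1/14)/(-7) - 76)*73 = ((1/14)*(-⅐) - 76)*73 = (-1/98 - 76)*73 = -7449/98*73 = -543777/98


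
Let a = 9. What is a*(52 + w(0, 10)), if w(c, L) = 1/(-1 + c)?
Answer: 459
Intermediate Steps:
a*(52 + w(0, 10)) = 9*(52 + 1/(-1 + 0)) = 9*(52 + 1/(-1)) = 9*(52 - 1) = 9*51 = 459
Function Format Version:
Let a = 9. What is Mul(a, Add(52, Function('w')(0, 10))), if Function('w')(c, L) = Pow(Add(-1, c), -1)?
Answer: 459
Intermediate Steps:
Mul(a, Add(52, Function('w')(0, 10))) = Mul(9, Add(52, Pow(Add(-1, 0), -1))) = Mul(9, Add(52, Pow(-1, -1))) = Mul(9, Add(52, -1)) = Mul(9, 51) = 459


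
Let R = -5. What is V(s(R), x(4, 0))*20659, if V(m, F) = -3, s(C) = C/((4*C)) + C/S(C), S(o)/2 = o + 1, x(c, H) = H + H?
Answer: -61977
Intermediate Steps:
x(c, H) = 2*H
S(o) = 2 + 2*o (S(o) = 2*(o + 1) = 2*(1 + o) = 2 + 2*o)
s(C) = 1/4 + C/(2 + 2*C) (s(C) = C/((4*C)) + C/(2 + 2*C) = C*(1/(4*C)) + C/(2 + 2*C) = 1/4 + C/(2 + 2*C))
V(s(R), x(4, 0))*20659 = -3*20659 = -61977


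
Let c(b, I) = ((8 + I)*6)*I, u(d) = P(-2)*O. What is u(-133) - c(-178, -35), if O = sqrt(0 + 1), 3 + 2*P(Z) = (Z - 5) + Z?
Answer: -5676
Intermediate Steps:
P(Z) = -4 + Z (P(Z) = -3/2 + ((Z - 5) + Z)/2 = -3/2 + ((-5 + Z) + Z)/2 = -3/2 + (-5 + 2*Z)/2 = -3/2 + (-5/2 + Z) = -4 + Z)
O = 1 (O = sqrt(1) = 1)
u(d) = -6 (u(d) = (-4 - 2)*1 = -6*1 = -6)
c(b, I) = I*(48 + 6*I) (c(b, I) = (48 + 6*I)*I = I*(48 + 6*I))
u(-133) - c(-178, -35) = -6 - 6*(-35)*(8 - 35) = -6 - 6*(-35)*(-27) = -6 - 1*5670 = -6 - 5670 = -5676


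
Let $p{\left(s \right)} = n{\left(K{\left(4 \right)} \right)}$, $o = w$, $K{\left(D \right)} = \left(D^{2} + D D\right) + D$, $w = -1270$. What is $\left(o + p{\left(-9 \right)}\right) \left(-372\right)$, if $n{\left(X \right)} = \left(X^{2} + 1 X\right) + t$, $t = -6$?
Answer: $-20832$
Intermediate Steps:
$K{\left(D \right)} = D + 2 D^{2}$ ($K{\left(D \right)} = \left(D^{2} + D^{2}\right) + D = 2 D^{2} + D = D + 2 D^{2}$)
$o = -1270$
$n{\left(X \right)} = -6 + X + X^{2}$ ($n{\left(X \right)} = \left(X^{2} + 1 X\right) - 6 = \left(X^{2} + X\right) - 6 = \left(X + X^{2}\right) - 6 = -6 + X + X^{2}$)
$p{\left(s \right)} = 1326$ ($p{\left(s \right)} = -6 + 4 \left(1 + 2 \cdot 4\right) + \left(4 \left(1 + 2 \cdot 4\right)\right)^{2} = -6 + 4 \left(1 + 8\right) + \left(4 \left(1 + 8\right)\right)^{2} = -6 + 4 \cdot 9 + \left(4 \cdot 9\right)^{2} = -6 + 36 + 36^{2} = -6 + 36 + 1296 = 1326$)
$\left(o + p{\left(-9 \right)}\right) \left(-372\right) = \left(-1270 + 1326\right) \left(-372\right) = 56 \left(-372\right) = -20832$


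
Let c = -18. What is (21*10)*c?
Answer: -3780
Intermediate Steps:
(21*10)*c = (21*10)*(-18) = 210*(-18) = -3780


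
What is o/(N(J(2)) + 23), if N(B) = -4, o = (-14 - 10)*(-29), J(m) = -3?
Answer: 696/19 ≈ 36.632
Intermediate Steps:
o = 696 (o = -24*(-29) = 696)
o/(N(J(2)) + 23) = 696/(-4 + 23) = 696/19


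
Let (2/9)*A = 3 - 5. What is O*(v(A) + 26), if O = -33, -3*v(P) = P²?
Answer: 33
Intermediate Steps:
A = -9 (A = 9*(3 - 5)/2 = (9/2)*(-2) = -9)
v(P) = -P²/3
O*(v(A) + 26) = -33*(-⅓*(-9)² + 26) = -33*(-⅓*81 + 26) = -33*(-27 + 26) = -33*(-1) = 33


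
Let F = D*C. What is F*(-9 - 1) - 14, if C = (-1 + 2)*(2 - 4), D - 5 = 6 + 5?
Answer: 306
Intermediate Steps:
D = 16 (D = 5 + (6 + 5) = 5 + 11 = 16)
C = -2 (C = 1*(-2) = -2)
F = -32 (F = 16*(-2) = -32)
F*(-9 - 1) - 14 = -32*(-9 - 1) - 14 = -32*(-10) - 14 = 320 - 14 = 306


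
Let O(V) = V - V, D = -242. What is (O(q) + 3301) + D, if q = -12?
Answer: 3059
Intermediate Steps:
O(V) = 0
(O(q) + 3301) + D = (0 + 3301) - 242 = 3301 - 242 = 3059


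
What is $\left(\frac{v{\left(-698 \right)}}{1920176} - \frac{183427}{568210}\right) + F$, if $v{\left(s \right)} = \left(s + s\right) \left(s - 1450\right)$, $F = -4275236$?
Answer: $- \frac{291534458780840127}{68191450310} \approx -4.2752 \cdot 10^{6}$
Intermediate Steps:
$v{\left(s \right)} = 2 s \left(-1450 + s\right)$
$\left(\frac{v{\left(-698 \right)}}{1920176} - \frac{183427}{568210}\right) + F = \left(\frac{2 \left(-698\right) \left(-1450 - 698\right)}{1920176} - \frac{183427}{568210}\right) - 4275236 = \left(2 \left(-698\right) \left(-2148\right) \frac{1}{1920176} - \frac{183427}{568210}\right) - 4275236 = \left(2998608 \cdot \frac{1}{1920176} - \frac{183427}{568210}\right) - 4275236 = \left(\frac{187413}{120011} - \frac{183427}{568210}\right) - 4275236 = \frac{84476683033}{68191450310} - 4275236 = - \frac{291534458780840127}{68191450310}$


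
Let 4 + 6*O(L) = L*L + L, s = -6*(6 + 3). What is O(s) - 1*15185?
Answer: -44126/3 ≈ -14709.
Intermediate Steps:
s = -54 (s = -6*9 = -54)
O(L) = -2/3 + L/6 + L**2/6 (O(L) = -2/3 + (L*L + L)/6 = -2/3 + (L**2 + L)/6 = -2/3 + (L + L**2)/6 = -2/3 + (L/6 + L**2/6) = -2/3 + L/6 + L**2/6)
O(s) - 1*15185 = (-2/3 + (1/6)*(-54) + (1/6)*(-54)**2) - 1*15185 = (-2/3 - 9 + (1/6)*2916) - 15185 = (-2/3 - 9 + 486) - 15185 = 1429/3 - 15185 = -44126/3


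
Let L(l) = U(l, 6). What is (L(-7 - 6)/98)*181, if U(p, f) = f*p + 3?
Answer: -13575/98 ≈ -138.52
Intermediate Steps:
U(p, f) = 3 + f*p
L(l) = 3 + 6*l
(L(-7 - 6)/98)*181 = ((3 + 6*(-7 - 6))/98)*181 = ((3 + 6*(-13))*(1/98))*181 = ((3 - 78)*(1/98))*181 = -75*1/98*181 = -75/98*181 = -13575/98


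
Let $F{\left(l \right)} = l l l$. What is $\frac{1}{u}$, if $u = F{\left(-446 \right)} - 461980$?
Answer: $- \frac{1}{89178516} \approx -1.1213 \cdot 10^{-8}$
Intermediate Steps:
$F{\left(l \right)} = l^{3}$ ($F{\left(l \right)} = l^{2} l = l^{3}$)
$u = -89178516$ ($u = \left(-446\right)^{3} - 461980 = -88716536 - 461980 = -89178516$)
$\frac{1}{u} = \frac{1}{-89178516} = - \frac{1}{89178516}$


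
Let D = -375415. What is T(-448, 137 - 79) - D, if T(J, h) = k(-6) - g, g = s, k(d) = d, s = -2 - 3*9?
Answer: 375438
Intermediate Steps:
s = -29 (s = -2 - 27 = -29)
g = -29
T(J, h) = 23 (T(J, h) = -6 - 1*(-29) = -6 + 29 = 23)
T(-448, 137 - 79) - D = 23 - 1*(-375415) = 23 + 375415 = 375438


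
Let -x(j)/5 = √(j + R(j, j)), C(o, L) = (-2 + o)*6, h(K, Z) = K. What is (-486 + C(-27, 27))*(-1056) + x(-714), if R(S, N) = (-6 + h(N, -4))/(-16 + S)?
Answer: 696960 - 25*I*√151986/73 ≈ 6.9696e+5 - 133.51*I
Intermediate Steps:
C(o, L) = -12 + 6*o
R(S, N) = (-6 + N)/(-16 + S)
x(j) = -5*√(j + (-6 + j)/(-16 + j))
(-486 + C(-27, 27))*(-1056) + x(-714) = (-486 + (-12 + 6*(-27)))*(-1056) - 5*√(-6 - 714 - 714*(-16 - 714))*(I*√730/730) = (-486 + (-12 - 162))*(-1056) - 5*√(-6 - 714 - 714*(-730))*(I*√730/730) = (-486 - 174)*(-1056) - 5*I*√730*√(-6 - 714 + 521220)/730 = -660*(-1056) - 5*5*I*√151986/73 = 696960 - 25*I*√151986/73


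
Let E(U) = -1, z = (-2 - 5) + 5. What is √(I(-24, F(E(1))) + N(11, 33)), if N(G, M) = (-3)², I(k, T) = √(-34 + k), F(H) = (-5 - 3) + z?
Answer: √(9 + I*√58) ≈ 3.2241 + 1.1811*I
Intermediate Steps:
z = -2 (z = -7 + 5 = -2)
F(H) = -10 (F(H) = (-5 - 3) - 2 = -8 - 2 = -10)
N(G, M) = 9
√(I(-24, F(E(1))) + N(11, 33)) = √(√(-34 - 24) + 9) = √(√(-58) + 9) = √(I*√58 + 9) = √(9 + I*√58)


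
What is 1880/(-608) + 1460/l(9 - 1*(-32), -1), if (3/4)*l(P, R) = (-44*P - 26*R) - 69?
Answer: -517265/140372 ≈ -3.6850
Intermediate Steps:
l(P, R) = -92 - 176*P/3 - 104*R/3 (l(P, R) = 4*((-44*P - 26*R) - 69)/3 = 4*(-69 - 44*P - 26*R)/3 = -92 - 176*P/3 - 104*R/3)
1880/(-608) + 1460/l(9 - 1*(-32), -1) = 1880/(-608) + 1460/(-92 - 176*(9 - 1*(-32))/3 - 104/3*(-1)) = 1880*(-1/608) + 1460/(-92 - 176*(9 + 32)/3 + 104/3) = -235/76 + 1460/(-92 - 176/3*41 + 104/3) = -235/76 + 1460/(-92 - 7216/3 + 104/3) = -235/76 + 1460/(-7388/3) = -235/76 + 1460*(-3/7388) = -235/76 - 1095/1847 = -517265/140372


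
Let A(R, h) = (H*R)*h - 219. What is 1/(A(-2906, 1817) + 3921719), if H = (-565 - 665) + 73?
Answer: 1/6113115214 ≈ 1.6358e-10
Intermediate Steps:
H = -1157 (H = -1230 + 73 = -1157)
A(R, h) = -219 - 1157*R*h (A(R, h) = (-1157*R)*h - 219 = -1157*R*h - 219 = -219 - 1157*R*h)
1/(A(-2906, 1817) + 3921719) = 1/((-219 - 1157*(-2906)*1817) + 3921719) = 1/((-219 + 6109193714) + 3921719) = 1/(6109193495 + 3921719) = 1/6113115214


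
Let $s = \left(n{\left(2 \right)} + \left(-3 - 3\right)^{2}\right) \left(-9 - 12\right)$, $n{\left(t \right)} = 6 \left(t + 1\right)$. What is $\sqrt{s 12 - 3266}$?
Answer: $i \sqrt{16874} \approx 129.9 i$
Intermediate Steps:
$n{\left(t \right)} = 6 + 6 t$ ($n{\left(t \right)} = 6 \left(1 + t\right) = 6 + 6 t$)
$s = -1134$ ($s = \left(\left(6 + 6 \cdot 2\right) + \left(-3 - 3\right)^{2}\right) \left(-9 - 12\right) = \left(\left(6 + 12\right) + \left(-6\right)^{2}\right) \left(-21\right) = \left(18 + 36\right) \left(-21\right) = 54 \left(-21\right) = -1134$)
$\sqrt{s 12 - 3266} = \sqrt{\left(-1134\right) 12 - 3266} = \sqrt{-13608 - 3266} = \sqrt{-16874} = i \sqrt{16874}$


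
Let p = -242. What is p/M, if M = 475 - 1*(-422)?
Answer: -242/897 ≈ -0.26979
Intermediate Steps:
M = 897 (M = 475 + 422 = 897)
p/M = -242/897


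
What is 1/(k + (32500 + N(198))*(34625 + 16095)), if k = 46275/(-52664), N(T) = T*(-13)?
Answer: 52664/79935879615805 ≈ 6.5883e-10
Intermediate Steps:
N(T) = -13*T
k = -46275/52664 (k = 46275*(-1/52664) = -46275/52664 ≈ -0.87868)
1/(k + (32500 + N(198))*(34625 + 16095)) = 1/(-46275/52664 + (32500 - 13*198)*(34625 + 16095)) = 1/(-46275/52664 + (32500 - 2574)*50720) = 1/(-46275/52664 + 29926*50720) = 1/(-46275/52664 + 1517846720) = 1/(79935879615805/52664) = 52664/79935879615805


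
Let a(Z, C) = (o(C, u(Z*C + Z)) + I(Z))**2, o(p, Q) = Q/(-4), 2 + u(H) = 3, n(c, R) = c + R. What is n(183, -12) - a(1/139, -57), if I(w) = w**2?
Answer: 1020978501687/5972816656 ≈ 170.94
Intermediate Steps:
n(c, R) = R + c
u(H) = 1 (u(H) = -2 + 3 = 1)
o(p, Q) = -Q/4 (o(p, Q) = Q*(-1/4) = -Q/4)
a(Z, C) = (-1/4 + Z**2)**2 (a(Z, C) = (-1/4*1 + Z**2)**2 = (-1/4 + Z**2)**2)
n(183, -12) - a(1/139, -57) = (-12 + 183) - (-1 + 4*(1/139)**2)**2/16 = 171 - (-1 + 4*(1/139)**2)**2/16 = 171 - (-1 + 4*(1/19321))**2/16 = 171 - (-1 + 4/19321)**2/16 = 171 - (-19317/19321)**2/16 = 171 - 373146489/(16*373301041) = 171 - 1*373146489/5972816656 = 171 - 373146489/5972816656 = 1020978501687/5972816656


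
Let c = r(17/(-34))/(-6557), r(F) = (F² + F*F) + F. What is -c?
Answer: 0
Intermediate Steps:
r(F) = F + 2*F² (r(F) = (F² + F²) + F = 2*F² + F = F + 2*F²)
c = 0 (c = ((17/(-34))*(1 + 2*(17/(-34))))/(-6557) = ((17*(-1/34))*(1 + 2*(17*(-1/34))))*(-1/6557) = -(1 + 2*(-½))/2*(-1/6557) = -(1 - 1)/2*(-1/6557) = -½*0*(-1/6557) = 0*(-1/6557) = 0)
-c = -1*0 = 0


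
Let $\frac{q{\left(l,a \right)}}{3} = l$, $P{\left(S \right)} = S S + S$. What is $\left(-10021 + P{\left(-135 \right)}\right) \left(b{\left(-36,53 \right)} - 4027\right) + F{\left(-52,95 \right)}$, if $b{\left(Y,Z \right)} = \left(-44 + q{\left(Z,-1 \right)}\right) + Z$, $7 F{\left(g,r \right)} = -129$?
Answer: $- \frac{217968026}{7} \approx -3.1138 \cdot 10^{7}$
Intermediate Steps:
$P{\left(S \right)} = S + S^{2}$ ($P{\left(S \right)} = S^{2} + S = S + S^{2}$)
$q{\left(l,a \right)} = 3 l$
$F{\left(g,r \right)} = - \frac{129}{7}$ ($F{\left(g,r \right)} = \frac{1}{7} \left(-129\right) = - \frac{129}{7}$)
$b{\left(Y,Z \right)} = -44 + 4 Z$ ($b{\left(Y,Z \right)} = \left(-44 + 3 Z\right) + Z = -44 + 4 Z$)
$\left(-10021 + P{\left(-135 \right)}\right) \left(b{\left(-36,53 \right)} - 4027\right) + F{\left(-52,95 \right)} = \left(-10021 - 135 \left(1 - 135\right)\right) \left(\left(-44 + 4 \cdot 53\right) - 4027\right) - \frac{129}{7} = \left(-10021 - -18090\right) \left(\left(-44 + 212\right) - 4027\right) - \frac{129}{7} = \left(-10021 + 18090\right) \left(168 - 4027\right) - \frac{129}{7} = 8069 \left(-3859\right) - \frac{129}{7} = -31138271 - \frac{129}{7} = - \frac{217968026}{7}$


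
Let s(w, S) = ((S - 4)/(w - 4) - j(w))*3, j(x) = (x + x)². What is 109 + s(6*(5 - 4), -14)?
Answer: -350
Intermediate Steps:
j(x) = 4*x² (j(x) = (2*x)² = 4*x²)
s(w, S) = -12*w² + 3*(-4 + S)/(-4 + w) (s(w, S) = ((S - 4)/(w - 4) - 4*w²)*3 = ((-4 + S)/(-4 + w) - 4*w²)*3 = (-4*w² + (-4 + S)/(-4 + w))*3 = -12*w² + 3*(-4 + S)/(-4 + w))
109 + s(6*(5 - 4), -14) = 109 + 3*(-4 - 14 - 4*216*(5 - 4)³ + 16*(6*(5 - 4))²)/(-4 + 6*(5 - 4)) = 109 + 3*(-4 - 14 - 4*(6*1)³ + 16*(6*1)²)/(-4 + 6*1) = 109 + 3*(-4 - 14 - 4*6³ + 16*6²)/(-4 + 6) = 109 + 3*(-4 - 14 - 4*216 + 16*36)/2 = 109 + 3*(½)*(-4 - 14 - 864 + 576) = 109 + 3*(½)*(-306) = 109 - 459 = -350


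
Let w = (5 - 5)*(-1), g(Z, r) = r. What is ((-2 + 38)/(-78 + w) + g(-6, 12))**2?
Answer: 22500/169 ≈ 133.14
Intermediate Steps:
w = 0 (w = 0*(-1) = 0)
((-2 + 38)/(-78 + w) + g(-6, 12))**2 = ((-2 + 38)/(-78 + 0) + 12)**2 = (36/(-78) + 12)**2 = (36*(-1/78) + 12)**2 = (-6/13 + 12)**2 = (150/13)**2 = 22500/169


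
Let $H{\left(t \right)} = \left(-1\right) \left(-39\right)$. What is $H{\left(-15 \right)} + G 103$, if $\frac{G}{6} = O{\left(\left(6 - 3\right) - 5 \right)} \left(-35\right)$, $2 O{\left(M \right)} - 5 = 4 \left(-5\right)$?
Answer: $162264$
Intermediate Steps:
$H{\left(t \right)} = 39$
$O{\left(M \right)} = - \frac{15}{2}$ ($O{\left(M \right)} = \frac{5}{2} + \frac{4 \left(-5\right)}{2} = \frac{5}{2} + \frac{1}{2} \left(-20\right) = \frac{5}{2} - 10 = - \frac{15}{2}$)
$G = 1575$ ($G = 6 \left(\left(- \frac{15}{2}\right) \left(-35\right)\right) = 6 \cdot \frac{525}{2} = 1575$)
$H{\left(-15 \right)} + G 103 = 39 + 1575 \cdot 103 = 39 + 162225 = 162264$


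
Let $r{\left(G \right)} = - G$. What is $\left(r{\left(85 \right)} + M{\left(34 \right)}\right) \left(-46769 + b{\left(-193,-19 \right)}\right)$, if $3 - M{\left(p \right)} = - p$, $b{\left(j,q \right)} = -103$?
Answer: $2249856$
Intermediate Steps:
$M{\left(p \right)} = 3 + p$ ($M{\left(p \right)} = 3 - - p = 3 + p$)
$\left(r{\left(85 \right)} + M{\left(34 \right)}\right) \left(-46769 + b{\left(-193,-19 \right)}\right) = \left(\left(-1\right) 85 + \left(3 + 34\right)\right) \left(-46769 - 103\right) = \left(-85 + 37\right) \left(-46872\right) = \left(-48\right) \left(-46872\right) = 2249856$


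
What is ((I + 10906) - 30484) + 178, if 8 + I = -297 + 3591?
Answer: -16114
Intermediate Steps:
I = 3286 (I = -8 + (-297 + 3591) = -8 + 3294 = 3286)
((I + 10906) - 30484) + 178 = ((3286 + 10906) - 30484) + 178 = (14192 - 30484) + 178 = -16292 + 178 = -16114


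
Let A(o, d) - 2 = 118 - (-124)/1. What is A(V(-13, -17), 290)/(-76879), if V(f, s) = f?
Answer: -244/76879 ≈ -0.0031738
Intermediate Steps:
A(o, d) = 244 (A(o, d) = 2 + (118 - (-124)/1) = 2 + (118 - (-124)) = 2 + (118 - 1*(-124)) = 2 + (118 + 124) = 2 + 242 = 244)
A(V(-13, -17), 290)/(-76879) = 244/(-76879) = 244*(-1/76879) = -244/76879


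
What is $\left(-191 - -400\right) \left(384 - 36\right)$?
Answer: $72732$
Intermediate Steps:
$\left(-191 - -400\right) \left(384 - 36\right) = \left(-191 + 400\right) 348 = 209 \cdot 348 = 72732$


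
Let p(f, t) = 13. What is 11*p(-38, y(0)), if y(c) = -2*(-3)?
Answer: 143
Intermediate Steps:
y(c) = 6
11*p(-38, y(0)) = 11*13 = 143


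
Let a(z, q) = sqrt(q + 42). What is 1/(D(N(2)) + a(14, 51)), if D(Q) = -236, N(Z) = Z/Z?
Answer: -236/55603 - sqrt(93)/55603 ≈ -0.0044178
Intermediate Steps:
N(Z) = 1
a(z, q) = sqrt(42 + q)
1/(D(N(2)) + a(14, 51)) = 1/(-236 + sqrt(42 + 51)) = 1/(-236 + sqrt(93))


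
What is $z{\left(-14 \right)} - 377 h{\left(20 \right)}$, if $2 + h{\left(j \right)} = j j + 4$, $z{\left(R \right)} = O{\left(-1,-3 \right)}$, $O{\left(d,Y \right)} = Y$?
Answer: $-151557$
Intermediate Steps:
$z{\left(R \right)} = -3$
$h{\left(j \right)} = 2 + j^{2}$ ($h{\left(j \right)} = -2 + \left(j j + 4\right) = -2 + \left(j^{2} + 4\right) = -2 + \left(4 + j^{2}\right) = 2 + j^{2}$)
$z{\left(-14 \right)} - 377 h{\left(20 \right)} = -3 - 377 \left(2 + 20^{2}\right) = -3 - 377 \left(2 + 400\right) = -3 - 151554 = -151557$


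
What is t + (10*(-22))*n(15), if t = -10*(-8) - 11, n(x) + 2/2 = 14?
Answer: -2791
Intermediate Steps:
n(x) = 13 (n(x) = -1 + 14 = 13)
t = 69 (t = 80 - 11 = 69)
t + (10*(-22))*n(15) = 69 + (10*(-22))*13 = 69 - 220*13 = 69 - 2860 = -2791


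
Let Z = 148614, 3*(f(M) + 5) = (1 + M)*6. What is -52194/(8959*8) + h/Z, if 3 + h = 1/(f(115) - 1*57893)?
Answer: -26524766981/36422393427 ≈ -0.72825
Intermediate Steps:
f(M) = -3 + 2*M (f(M) = -5 + ((1 + M)*6)/3 = -5 + (6 + 6*M)/3 = -5 + (2 + 2*M) = -3 + 2*M)
h = -172999/57666 (h = -3 + 1/((-3 + 2*115) - 1*57893) = -3 + 1/((-3 + 230) - 57893) = -3 + 1/(227 - 57893) = -3 + 1/(-57666) = -3 - 1/57666 = -172999/57666 ≈ -3.0000)
-52194/(8959*8) + h/Z = -52194/(8959*8) - 172999/57666/148614 = -52194/71672 - 172999/57666*1/148614 = -52194*1/71672 - 172999/8569974924 = -26097/35836 - 172999/8569974924 = -26524766981/36422393427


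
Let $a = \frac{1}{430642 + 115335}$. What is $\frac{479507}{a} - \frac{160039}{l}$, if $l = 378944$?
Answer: $\frac{99207460886893977}{378944} \approx 2.618 \cdot 10^{11}$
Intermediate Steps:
$a = \frac{1}{545977} \approx 1.8316 \cdot 10^{-6}$
$\frac{479507}{a} - \frac{160039}{l} = 479507 \frac{1}{\frac{1}{545977}} - \frac{160039}{378944} = 479507 \cdot 545977 - \frac{160039}{378944} = 261799793339 - \frac{160039}{378944} = \frac{99207460886893977}{378944}$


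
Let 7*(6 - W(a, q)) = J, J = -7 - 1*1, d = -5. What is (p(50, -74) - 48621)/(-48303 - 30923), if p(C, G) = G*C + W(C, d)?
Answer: 366197/554582 ≈ 0.66031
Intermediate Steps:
J = -8 (J = -7 - 1 = -8)
W(a, q) = 50/7 (W(a, q) = 6 - ⅐*(-8) = 6 + 8/7 = 50/7)
p(C, G) = 50/7 + C*G (p(C, G) = G*C + 50/7 = C*G + 50/7 = 50/7 + C*G)
(p(50, -74) - 48621)/(-48303 - 30923) = ((50/7 + 50*(-74)) - 48621)/(-48303 - 30923) = ((50/7 - 3700) - 48621)/(-79226) = (-25850/7 - 48621)*(-1/79226) = -366197/7*(-1/79226) = 366197/554582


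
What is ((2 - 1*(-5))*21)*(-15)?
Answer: -2205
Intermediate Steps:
((2 - 1*(-5))*21)*(-15) = ((2 + 5)*21)*(-15) = (7*21)*(-15) = 147*(-15) = -2205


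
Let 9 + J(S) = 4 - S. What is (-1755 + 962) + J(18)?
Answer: -816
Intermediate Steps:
J(S) = -5 - S (J(S) = -9 + (4 - S) = -5 - S)
(-1755 + 962) + J(18) = (-1755 + 962) + (-5 - 1*18) = -793 + (-5 - 18) = -793 - 23 = -816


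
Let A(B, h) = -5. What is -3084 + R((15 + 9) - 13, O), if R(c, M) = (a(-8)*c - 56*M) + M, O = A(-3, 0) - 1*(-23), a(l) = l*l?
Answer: -3370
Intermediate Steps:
a(l) = l**2
O = 18 (O = -5 - 1*(-23) = -5 + 23 = 18)
R(c, M) = -55*M + 64*c (R(c, M) = ((-8)**2*c - 56*M) + M = (64*c - 56*M) + M = (-56*M + 64*c) + M = -55*M + 64*c)
-3084 + R((15 + 9) - 13, O) = -3084 + (-55*18 + 64*((15 + 9) - 13)) = -3084 + (-990 + 64*(24 - 13)) = -3084 + (-990 + 64*11) = -3084 + (-990 + 704) = -3084 - 286 = -3370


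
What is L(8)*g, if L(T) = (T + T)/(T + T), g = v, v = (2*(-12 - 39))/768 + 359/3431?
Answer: -12375/439168 ≈ -0.028178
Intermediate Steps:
v = -12375/439168 (v = (2*(-51))*(1/768) + 359*(1/3431) = -102*1/768 + 359/3431 = -17/128 + 359/3431 = -12375/439168 ≈ -0.028178)
g = -12375/439168 ≈ -0.028178
L(T) = 1 (L(T) = (2*T)/((2*T)) = (2*T)*(1/(2*T)) = 1)
L(8)*g = 1*(-12375/439168) = -12375/439168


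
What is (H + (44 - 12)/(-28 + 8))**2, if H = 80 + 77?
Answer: 603729/25 ≈ 24149.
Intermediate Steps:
H = 157
(H + (44 - 12)/(-28 + 8))**2 = (157 + (44 - 12)/(-28 + 8))**2 = (157 + 32/(-20))**2 = (157 + 32*(-1/20))**2 = (157 - 8/5)**2 = (777/5)**2 = 603729/25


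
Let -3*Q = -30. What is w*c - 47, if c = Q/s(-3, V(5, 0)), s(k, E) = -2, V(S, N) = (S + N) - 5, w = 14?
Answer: -117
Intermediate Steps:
V(S, N) = -5 + N + S (V(S, N) = (N + S) - 5 = -5 + N + S)
Q = 10 (Q = -⅓*(-30) = 10)
c = -5 (c = 10/(-2) = 10*(-½) = -5)
w*c - 47 = 14*(-5) - 47 = -70 - 47 = -117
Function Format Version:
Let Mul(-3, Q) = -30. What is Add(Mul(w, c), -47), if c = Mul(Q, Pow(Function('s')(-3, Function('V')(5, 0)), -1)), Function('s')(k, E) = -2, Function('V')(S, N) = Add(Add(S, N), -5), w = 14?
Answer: -117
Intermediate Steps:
Function('V')(S, N) = Add(-5, N, S) (Function('V')(S, N) = Add(Add(N, S), -5) = Add(-5, N, S))
Q = 10 (Q = Mul(Rational(-1, 3), -30) = 10)
c = -5 (c = Mul(10, Pow(-2, -1)) = Mul(10, Rational(-1, 2)) = -5)
Add(Mul(w, c), -47) = Add(Mul(14, -5), -47) = Add(-70, -47) = -117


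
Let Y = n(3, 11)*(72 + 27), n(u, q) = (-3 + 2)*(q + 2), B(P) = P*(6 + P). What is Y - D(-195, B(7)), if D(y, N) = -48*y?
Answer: -10647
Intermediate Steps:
n(u, q) = -2 - q (n(u, q) = -(2 + q) = -2 - q)
Y = -1287 (Y = (-2 - 1*11)*(72 + 27) = (-2 - 11)*99 = -13*99 = -1287)
Y - D(-195, B(7)) = -1287 - (-48)*(-195) = -1287 - 1*9360 = -1287 - 9360 = -10647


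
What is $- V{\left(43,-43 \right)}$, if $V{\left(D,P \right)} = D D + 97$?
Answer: $-1946$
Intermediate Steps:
$V{\left(D,P \right)} = 97 + D^{2}$ ($V{\left(D,P \right)} = D^{2} + 97 = 97 + D^{2}$)
$- V{\left(43,-43 \right)} = - (97 + 43^{2}) = - (97 + 1849) = \left(-1\right) 1946 = -1946$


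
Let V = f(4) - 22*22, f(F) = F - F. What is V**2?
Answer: 234256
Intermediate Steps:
f(F) = 0
V = -484 (V = 0 - 22*22 = 0 - 484 = -484)
V**2 = (-484)**2 = 234256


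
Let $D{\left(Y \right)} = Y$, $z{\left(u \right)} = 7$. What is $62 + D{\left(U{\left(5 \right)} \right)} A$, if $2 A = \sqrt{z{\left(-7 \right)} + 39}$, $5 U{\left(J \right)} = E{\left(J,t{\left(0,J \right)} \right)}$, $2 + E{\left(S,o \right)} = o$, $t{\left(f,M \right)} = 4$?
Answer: $62 + \frac{\sqrt{46}}{5} \approx 63.356$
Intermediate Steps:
$E{\left(S,o \right)} = -2 + o$
$U{\left(J \right)} = \frac{2}{5}$ ($U{\left(J \right)} = \frac{-2 + 4}{5} = \frac{1}{5} \cdot 2 = \frac{2}{5}$)
$A = \frac{\sqrt{46}}{2}$ ($A = \frac{\sqrt{7 + 39}}{2} = \frac{\sqrt{46}}{2} \approx 3.3912$)
$62 + D{\left(U{\left(5 \right)} \right)} A = 62 + \frac{2 \frac{\sqrt{46}}{2}}{5} = 62 + \frac{\sqrt{46}}{5}$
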